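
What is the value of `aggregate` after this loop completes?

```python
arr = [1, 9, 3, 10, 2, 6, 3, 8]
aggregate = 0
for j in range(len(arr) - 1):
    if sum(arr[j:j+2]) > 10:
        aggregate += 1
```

Count windows with sum > 10
`aggregate` takes the values: 0 → 1 → 2 → 3 → 4

Answer: 4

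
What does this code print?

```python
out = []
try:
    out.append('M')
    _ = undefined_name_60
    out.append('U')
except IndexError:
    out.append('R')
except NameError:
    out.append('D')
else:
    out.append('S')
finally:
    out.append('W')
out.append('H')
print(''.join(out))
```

Execution trace: 'M' (try body) → 'D' (except NameError) → 'W' (finally) → 'H' (after the try/except). Output: MDWH

Answer: MDWH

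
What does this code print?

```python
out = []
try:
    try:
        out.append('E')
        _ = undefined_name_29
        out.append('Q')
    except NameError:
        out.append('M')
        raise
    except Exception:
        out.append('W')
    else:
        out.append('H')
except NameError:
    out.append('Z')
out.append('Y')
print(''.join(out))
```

Execution trace: 'E' (inner try body) → 'M' (inner except NameError) → 'Z' (outer except NameError) → 'Y' (after the try/except). Output: EMZY

Answer: EMZY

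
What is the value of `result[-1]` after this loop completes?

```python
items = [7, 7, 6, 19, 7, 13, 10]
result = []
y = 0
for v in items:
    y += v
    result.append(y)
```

Cumulative sum ends at 69
`result` takes the values: [] → [7] → [7, 14] → [7, 14, 20] → [7, 14, 20, 39] → [7, 14, 20, 39, 46] → [7, 14, 20, 39, 46, 59] → [7, 14, 20, 39, 46, 59, 69]
So `result[-1]` = 69

Answer: 69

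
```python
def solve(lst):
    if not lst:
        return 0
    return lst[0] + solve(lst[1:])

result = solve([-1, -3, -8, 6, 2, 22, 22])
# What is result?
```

(-1) + (-3) + (-8) + 6 + 2 + 22 + 22 + 0 = 40

Answer: 40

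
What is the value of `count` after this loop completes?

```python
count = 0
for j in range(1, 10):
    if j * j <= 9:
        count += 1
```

Count numbers where j² ≤ 9
`count` takes the values: 0 → 1 → 2 → 3

Answer: 3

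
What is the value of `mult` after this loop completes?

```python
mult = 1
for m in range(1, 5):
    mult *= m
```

4! = 24
`mult` takes the values: 1 → 2 → 6 → 24

Answer: 24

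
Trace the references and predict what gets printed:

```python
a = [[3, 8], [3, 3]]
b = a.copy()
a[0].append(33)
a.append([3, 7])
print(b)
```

Key concept: shallow copy with nested lists.
Step by step:
`a = [[3, 8], [3, 3]]` → a = [[3, 8], [3, 3]]
`b = a.copy()` → b = [[3, 8], [3, 3]]
`a[0].append(33)` → a = [[3, 8, 33], [3, 3]]; b = [[3, 8, 33], [3, 3]]
`a.append([3, 7])` → a = [[3, 8, 33], [3, 3], [3, 7]]
`print(b)` → prints [[3, 8, 33], [3, 3]]

Answer: [[3, 8, 33], [3, 3]]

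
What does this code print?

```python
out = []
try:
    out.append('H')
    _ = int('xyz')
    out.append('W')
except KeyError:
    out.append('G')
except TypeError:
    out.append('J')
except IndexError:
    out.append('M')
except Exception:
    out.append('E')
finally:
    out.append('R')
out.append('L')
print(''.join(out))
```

Execution trace: 'H' (try body) → 'E' (except Exception) → 'R' (finally) → 'L' (after the try/except). Output: HERL

Answer: HERL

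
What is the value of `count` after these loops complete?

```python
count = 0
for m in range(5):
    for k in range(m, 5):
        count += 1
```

Upper triangle: 5 + 4 + ... + 1
`count` takes the values: 0 → 1 → 2 → 3 → 4 → 5 → 6 → 7 → 8 → 9 → 10 → 11 → 12 → 13 → 14 → 15

Answer: 15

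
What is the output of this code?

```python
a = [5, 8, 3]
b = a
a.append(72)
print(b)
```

Key concept: basic list aliasing.
Step by step:
`a = [5, 8, 3]` → a = [5, 8, 3]
`b = a` → b = [5, 8, 3] (same object as a)
`a.append(72)` → a = [5, 8, 3, 72] (same object as b); b = [5, 8, 3, 72] (same object as a)
`print(b)` → prints [5, 8, 3, 72]

Answer: [5, 8, 3, 72]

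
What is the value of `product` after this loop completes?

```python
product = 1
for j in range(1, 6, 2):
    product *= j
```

Product of 1, 3, 5, ... up to 5
`product` takes the values: 1 → 3 → 15

Answer: 15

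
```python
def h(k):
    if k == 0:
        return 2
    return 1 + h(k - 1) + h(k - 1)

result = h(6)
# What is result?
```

h(k) = 1 + 2·h(k-1), h(0)=2. Closed form: (2+1)·2^6 - 1 = 191.

Answer: 191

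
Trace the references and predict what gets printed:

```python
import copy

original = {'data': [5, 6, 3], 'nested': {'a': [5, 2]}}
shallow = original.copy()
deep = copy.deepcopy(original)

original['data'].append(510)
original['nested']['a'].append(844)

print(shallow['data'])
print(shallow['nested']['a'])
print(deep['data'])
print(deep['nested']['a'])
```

Key concept: comparing shallow vs deep copy.
Step by step:
`original = {'data': [5, 6, 3], 'nested': {'a': [5, 2]}}` → original = {'data': [5, 6, 3], 'nested': {'a': [5, 2]}}
`shallow = original.copy()` → shallow = {'data': [5, 6, 3], 'nested': {'a': [5, 2]}}
`deep = copy.deepcopy(original)` → deep = {'data': [5, 6, 3], 'nested': {'a': [5, 2]}}
`original['data'].append(510)` → original = {'data': [5, 6, 3, 510], 'nested': {'a': [5, 2]}}; shallow = {'data': [5, 6, 3, 510], 'nested': {'a': [5, 2]}}
`original['nested']['a'].append(844)` → original = {'data': [5, 6, 3, 510], 'nested': {'a': [5, 2, 844]}}; shallow = {'data': [5, 6, 3, 510], 'nested': {'a': [5, 2, 844]}}
`print(shallow['data'])` → prints [5, 6, 3, 510]
`print(shallow['nested']['a'])` → prints [5, 2, 844]
`print(deep['data'])` → prints [5, 6, 3]
`print(deep['nested']['a'])` → prints [5, 2]

Answer:
[5, 6, 3, 510]
[5, 2, 844]
[5, 6, 3]
[5, 2]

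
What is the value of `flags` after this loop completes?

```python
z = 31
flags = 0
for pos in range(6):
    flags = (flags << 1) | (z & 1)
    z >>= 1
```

Reverse lowest 6 bits of 31
`flags` takes the values: 0 → 1 → 3 → 7 → 15 → 31 → 62

Answer: 62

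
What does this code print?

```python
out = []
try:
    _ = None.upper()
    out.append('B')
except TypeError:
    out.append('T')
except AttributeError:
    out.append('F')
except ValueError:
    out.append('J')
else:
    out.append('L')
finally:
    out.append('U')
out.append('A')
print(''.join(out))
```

Execution trace: 'F' (except AttributeError) → 'U' (finally) → 'A' (after the try/except). Output: FUA

Answer: FUA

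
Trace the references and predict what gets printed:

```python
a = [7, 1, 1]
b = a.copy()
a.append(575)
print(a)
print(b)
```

Key concept: list.copy() creates independent copy.
Step by step:
`a = [7, 1, 1]` → a = [7, 1, 1]
`b = a.copy()` → b = [7, 1, 1]
`a.append(575)` → a = [7, 1, 1, 575]
`print(a)` → prints [7, 1, 1, 575]
`print(b)` → prints [7, 1, 1]

Answer:
[7, 1, 1, 575]
[7, 1, 1]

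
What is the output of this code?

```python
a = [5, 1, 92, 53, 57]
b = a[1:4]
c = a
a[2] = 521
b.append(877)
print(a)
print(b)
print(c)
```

Key concept: slice vs alias.
Step by step:
`a = [5, 1, 92, 53, 57]` → a = [5, 1, 92, 53, 57]
`b = a[1:4]` → b = [1, 92, 53]
`c = a` → c = [5, 1, 92, 53, 57] (same object as a)
`a[2] = 521` → a = [5, 1, 521, 53, 57] (same object as c); c = [5, 1, 521, 53, 57] (same object as a)
`b.append(877)` → b = [1, 92, 53, 877]
`print(a)` → prints [5, 1, 521, 53, 57]
`print(b)` → prints [1, 92, 53, 877]
`print(c)` → prints [5, 1, 521, 53, 57]

Answer:
[5, 1, 521, 53, 57]
[1, 92, 53, 877]
[5, 1, 521, 53, 57]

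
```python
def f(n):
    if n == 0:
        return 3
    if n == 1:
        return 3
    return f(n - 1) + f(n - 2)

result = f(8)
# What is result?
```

Build up from base cases: f(0)=3, f(1)=3, f(2)=6, f(3)=9, f(4)=15, f(5)=24, f(6)=39, ..., f(8)=102

Answer: 102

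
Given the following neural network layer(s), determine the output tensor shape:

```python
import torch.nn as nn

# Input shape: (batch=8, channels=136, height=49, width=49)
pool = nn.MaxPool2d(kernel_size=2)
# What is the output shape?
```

Input: (8, 136, 49, 49) -> Output: (8, 136, 24, 24)

Answer: (8, 136, 24, 24)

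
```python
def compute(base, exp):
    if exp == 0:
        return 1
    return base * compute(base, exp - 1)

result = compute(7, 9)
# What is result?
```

compute(7, 9) = 7 * 7 * 7 * 7 * 7 * 7 * 7 * 7 * 7 = 40353607

Answer: 40353607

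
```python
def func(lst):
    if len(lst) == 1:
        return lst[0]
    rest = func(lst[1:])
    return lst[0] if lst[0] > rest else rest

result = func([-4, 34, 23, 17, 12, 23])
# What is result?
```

Recursive max over [-4, 34, 23, 17, 12, 23] = 34

Answer: 34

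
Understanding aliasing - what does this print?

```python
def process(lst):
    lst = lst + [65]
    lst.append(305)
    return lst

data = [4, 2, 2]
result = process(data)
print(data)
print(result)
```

Key concept: rebinding parameter vs mutation.
Step by step:
`data = [4, 2, 2]` → data = [4, 2, 2]
`result = process(data)` → result = [4, 2, 2, 65, 305]
`print(data)` → prints [4, 2, 2]
`print(result)` → prints [4, 2, 2, 65, 305]

Answer:
[4, 2, 2]
[4, 2, 2, 65, 305]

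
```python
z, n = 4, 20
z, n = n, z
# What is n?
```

Trace:
`z, n = 4, 20` → z = 4; n = 20
`z, n = n, z` → z = 20; n = 4
So n = 4

Answer: 4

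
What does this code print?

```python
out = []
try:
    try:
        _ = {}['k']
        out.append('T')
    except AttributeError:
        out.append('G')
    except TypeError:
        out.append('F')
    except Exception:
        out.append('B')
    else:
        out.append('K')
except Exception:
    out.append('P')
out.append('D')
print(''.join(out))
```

Execution trace: 'B' (inner except Exception) → 'D' (after the try/except). Output: BD

Answer: BD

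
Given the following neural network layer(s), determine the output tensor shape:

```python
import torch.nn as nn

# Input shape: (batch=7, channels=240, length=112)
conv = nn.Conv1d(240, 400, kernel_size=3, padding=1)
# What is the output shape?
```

Input: (7, 240, 112) -> Output: (7, 400, 112)

Answer: (7, 400, 112)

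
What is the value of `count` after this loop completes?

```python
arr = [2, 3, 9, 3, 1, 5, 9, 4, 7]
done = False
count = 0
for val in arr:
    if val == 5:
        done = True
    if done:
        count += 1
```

Count elements after first 5 in [2, 3, 9, 3, 1, 5, 9, 4, 7]
`count` takes the values: 0 → 1 → 2 → 3 → 4

Answer: 4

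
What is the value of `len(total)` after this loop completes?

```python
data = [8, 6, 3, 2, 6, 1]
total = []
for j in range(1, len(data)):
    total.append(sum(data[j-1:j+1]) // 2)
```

Number of 2-element averages
`total` takes the values: [] → [7] → [7, 4] → [7, 4, 2] → [7, 4, 2, 4] → [7, 4, 2, 4, 3]
So `len(total)` = 5

Answer: 5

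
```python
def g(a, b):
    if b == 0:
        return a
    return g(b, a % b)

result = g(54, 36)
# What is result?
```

g(54, 36) -> g(36, 18) -> g(18, 0) -> 18

Answer: 18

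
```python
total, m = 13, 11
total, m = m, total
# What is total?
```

Trace:
`total, m = 13, 11` → total = 13; m = 11
`total, m = m, total` → total = 11; m = 13
So total = 11

Answer: 11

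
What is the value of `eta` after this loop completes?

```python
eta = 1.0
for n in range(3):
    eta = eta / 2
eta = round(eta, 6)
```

Halving LR 3 times: 1 / 2^3
`eta` takes the values: 1.0 → 0.5 → 0.25 → 0.125

Answer: 0.125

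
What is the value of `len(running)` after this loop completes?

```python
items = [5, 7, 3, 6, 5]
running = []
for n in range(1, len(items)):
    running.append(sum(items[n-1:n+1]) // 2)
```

Number of 2-element averages
`running` takes the values: [] → [6] → [6, 5] → [6, 5, 4] → [6, 5, 4, 5]
So `len(running)` = 4

Answer: 4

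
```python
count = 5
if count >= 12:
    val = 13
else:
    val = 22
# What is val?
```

Trace:
`count = 5` → count = 5
`if count >= 12: ...` → count >= 12 is False, take else branch → val = 22
So val = 22

Answer: 22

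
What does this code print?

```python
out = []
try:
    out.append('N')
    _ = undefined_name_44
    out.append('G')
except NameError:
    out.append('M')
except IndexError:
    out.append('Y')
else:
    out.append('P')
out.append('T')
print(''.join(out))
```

Execution trace: 'N' (try body) → 'M' (except NameError) → 'T' (after the try/except). Output: NMT

Answer: NMT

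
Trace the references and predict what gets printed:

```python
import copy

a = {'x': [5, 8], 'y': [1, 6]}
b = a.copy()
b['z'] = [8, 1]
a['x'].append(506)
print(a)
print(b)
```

Key concept: shallow copy of dict with mutable values.
Step by step:
`a = {'x': [5, 8], 'y': [1, 6]}` → a = {'x': [5, 8], 'y': [1, 6]}
`b = a.copy()` → b = {'x': [5, 8], 'y': [1, 6]}
`b['z'] = [8, 1]` → b = {'x': [5, 8], 'y': [1, 6], 'z': [8, 1]}
`a['x'].append(506)` → a = {'x': [5, 8, 506], 'y': [1, 6]}; b = {'x': [5, 8, 506], 'y': [1, 6], 'z': [8, 1]}
`print(a)` → prints {'x': [5, 8, 506], 'y': [1, 6]}
`print(b)` → prints {'x': [5, 8, 506], 'y': [1, 6], 'z': [8, 1]}

Answer:
{'x': [5, 8, 506], 'y': [1, 6]}
{'x': [5, 8, 506], 'y': [1, 6], 'z': [8, 1]}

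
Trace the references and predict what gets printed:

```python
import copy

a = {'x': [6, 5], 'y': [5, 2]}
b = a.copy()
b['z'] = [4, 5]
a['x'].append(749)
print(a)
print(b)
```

Key concept: shallow copy of dict with mutable values.
Step by step:
`a = {'x': [6, 5], 'y': [5, 2]}` → a = {'x': [6, 5], 'y': [5, 2]}
`b = a.copy()` → b = {'x': [6, 5], 'y': [5, 2]}
`b['z'] = [4, 5]` → b = {'x': [6, 5], 'y': [5, 2], 'z': [4, 5]}
`a['x'].append(749)` → a = {'x': [6, 5, 749], 'y': [5, 2]}; b = {'x': [6, 5, 749], 'y': [5, 2], 'z': [4, 5]}
`print(a)` → prints {'x': [6, 5, 749], 'y': [5, 2]}
`print(b)` → prints {'x': [6, 5, 749], 'y': [5, 2], 'z': [4, 5]}

Answer:
{'x': [6, 5, 749], 'y': [5, 2]}
{'x': [6, 5, 749], 'y': [5, 2], 'z': [4, 5]}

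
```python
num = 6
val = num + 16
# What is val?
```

Trace:
`num = 6` → num = 6
`val = num + 16` → val = 22
So val = 22

Answer: 22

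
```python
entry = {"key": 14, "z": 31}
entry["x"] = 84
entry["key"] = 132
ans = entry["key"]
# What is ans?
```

Trace:
`entry = {"key": 14, "z": 31}` → entry = {'key': 14, 'z': 31}
`entry["x"] = 84` → entry = {'key': 14, 'z': 31, 'x': 84}
`entry["key"] = 132` → entry = {'key': 132, 'z': 31, 'x': 84}
`ans = entry["key"]` → ans = 132
So ans = 132

Answer: 132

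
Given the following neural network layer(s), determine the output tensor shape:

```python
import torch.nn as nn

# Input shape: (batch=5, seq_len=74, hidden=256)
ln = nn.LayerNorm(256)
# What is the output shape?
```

Input: (5, 74, 256) -> Output: (5, 74, 256)

Answer: (5, 74, 256)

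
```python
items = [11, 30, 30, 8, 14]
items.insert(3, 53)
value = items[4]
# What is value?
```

Trace:
`items = [11, 30, 30, 8, 14]` → items = [11, 30, 30, 8, 14]
`items.insert(3, 53)` → items = [11, 30, 30, 53, 8, 14]
`value = items[4]` → value = 8
So value = 8

Answer: 8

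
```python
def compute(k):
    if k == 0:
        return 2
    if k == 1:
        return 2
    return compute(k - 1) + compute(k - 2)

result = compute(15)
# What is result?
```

Build up from base cases: compute(0)=2, compute(1)=2, compute(2)=4, compute(3)=6, compute(4)=10, compute(5)=16, compute(6)=26, ..., compute(15)=1974

Answer: 1974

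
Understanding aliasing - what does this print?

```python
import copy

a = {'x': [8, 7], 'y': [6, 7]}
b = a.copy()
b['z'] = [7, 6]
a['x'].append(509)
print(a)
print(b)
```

Key concept: shallow copy of dict with mutable values.
Step by step:
`a = {'x': [8, 7], 'y': [6, 7]}` → a = {'x': [8, 7], 'y': [6, 7]}
`b = a.copy()` → b = {'x': [8, 7], 'y': [6, 7]}
`b['z'] = [7, 6]` → b = {'x': [8, 7], 'y': [6, 7], 'z': [7, 6]}
`a['x'].append(509)` → a = {'x': [8, 7, 509], 'y': [6, 7]}; b = {'x': [8, 7, 509], 'y': [6, 7], 'z': [7, 6]}
`print(a)` → prints {'x': [8, 7, 509], 'y': [6, 7]}
`print(b)` → prints {'x': [8, 7, 509], 'y': [6, 7], 'z': [7, 6]}

Answer:
{'x': [8, 7, 509], 'y': [6, 7]}
{'x': [8, 7, 509], 'y': [6, 7], 'z': [7, 6]}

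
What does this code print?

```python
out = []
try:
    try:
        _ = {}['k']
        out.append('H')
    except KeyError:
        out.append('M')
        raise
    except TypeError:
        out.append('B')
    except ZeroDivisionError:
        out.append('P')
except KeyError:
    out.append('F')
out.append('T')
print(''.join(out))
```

Execution trace: 'M' (inner except KeyError) → 'F' (outer except KeyError) → 'T' (after the try/except). Output: MFT

Answer: MFT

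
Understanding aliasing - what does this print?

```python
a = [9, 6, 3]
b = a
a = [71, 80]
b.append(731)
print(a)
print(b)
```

Key concept: rebinding vs mutation: a is rebound to a new list, b still points at the original.
Step by step:
`a = [9, 6, 3]` → a = [9, 6, 3]
`b = a` → b = [9, 6, 3] (same object as a)
`a = [71, 80]` → a = [71, 80]
`b.append(731)` → b = [9, 6, 3, 731]
`print(a)` → prints [71, 80]
`print(b)` → prints [9, 6, 3, 731]

Answer:
[71, 80]
[9, 6, 3, 731]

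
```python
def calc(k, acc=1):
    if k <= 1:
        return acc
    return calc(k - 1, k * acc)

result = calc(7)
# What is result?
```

Accumulator trace (n, acc): (7, 1) -> (6, 7) -> (5, 42) -> (4, 210) -> (3, 840) -> (2, 2520) -> (1, 5040) -> return 5040

Answer: 5040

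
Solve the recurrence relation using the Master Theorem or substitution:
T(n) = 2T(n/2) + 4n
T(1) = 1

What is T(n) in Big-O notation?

By Master Theorem: a=2, b=2, f(n)=4n. Since log_2(2) = 1 and f(n) = Θ(n^1), Case 2 applies. T(n) = O(n log n).

Answer: O(n log n)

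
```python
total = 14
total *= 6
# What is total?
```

Trace:
`total = 14` → total = 14
`total *= 6` → total = 84
So total = 84

Answer: 84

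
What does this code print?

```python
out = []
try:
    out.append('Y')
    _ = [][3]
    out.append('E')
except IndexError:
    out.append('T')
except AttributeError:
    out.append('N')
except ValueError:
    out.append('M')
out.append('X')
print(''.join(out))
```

Execution trace: 'Y' (try body) → 'T' (except IndexError) → 'X' (after the try/except). Output: YTX

Answer: YTX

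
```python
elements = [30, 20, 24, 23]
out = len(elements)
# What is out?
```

Trace:
`elements = [30, 20, 24, 23]` → elements = [30, 20, 24, 23]
`out = len(elements)` → out = 4
So out = 4

Answer: 4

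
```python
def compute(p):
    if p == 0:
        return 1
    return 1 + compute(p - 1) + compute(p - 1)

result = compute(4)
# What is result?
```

compute(p) = 1 + 2·compute(p-1), compute(0)=1. Closed form: (1+1)·2^4 - 1 = 31.

Answer: 31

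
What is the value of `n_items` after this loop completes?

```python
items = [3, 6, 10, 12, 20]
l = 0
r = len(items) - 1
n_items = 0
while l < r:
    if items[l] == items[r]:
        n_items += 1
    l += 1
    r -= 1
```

Count matching pairs from ends
`n_items` takes the values: 0

Answer: 0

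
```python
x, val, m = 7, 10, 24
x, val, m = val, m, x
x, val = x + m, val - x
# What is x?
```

Trace:
`x, val, m = 7, 10, 24` → x = 7; val = 10; m = 24
`x, val, m = val, m, x` → x = 10; val = 24; m = 7
`x, val = x + m, val - x` → x = 17; val = 14
So x = 17

Answer: 17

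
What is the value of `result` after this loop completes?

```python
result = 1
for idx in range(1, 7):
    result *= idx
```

6! = 720
`result` takes the values: 1 → 2 → 6 → 24 → 120 → 720

Answer: 720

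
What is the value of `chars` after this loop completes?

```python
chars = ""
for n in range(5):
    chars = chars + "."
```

Repeat '.' 5 times
`chars` takes the values: "" → "." → ".." → "..." → "...." → "....."

Answer: "....."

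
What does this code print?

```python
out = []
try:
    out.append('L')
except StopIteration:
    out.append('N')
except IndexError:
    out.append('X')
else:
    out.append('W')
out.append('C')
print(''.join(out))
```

Execution trace: 'L' (try body, no exception) → 'W' (else) → 'C' (after the try/except). Output: LWC

Answer: LWC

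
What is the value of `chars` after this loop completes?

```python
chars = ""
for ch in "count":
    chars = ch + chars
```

Reverse 'count'
`chars` takes the values: "" → "c" → "oc" → "uoc" → "nuoc" → "tnuoc"

Answer: "tnuoc"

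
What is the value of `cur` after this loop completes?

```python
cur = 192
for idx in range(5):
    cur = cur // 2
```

Halve 5 times: 192 // 2^5 = 6
`cur` takes the values: 192 → 96 → 48 → 24 → 12 → 6

Answer: 6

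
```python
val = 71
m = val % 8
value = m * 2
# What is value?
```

Trace:
`val = 71` → val = 71
`m = val % 8` → m = 7
`value = m * 2` → value = 14
So value = 14

Answer: 14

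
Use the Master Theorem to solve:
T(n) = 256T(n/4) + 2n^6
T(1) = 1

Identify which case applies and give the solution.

a=256, b=4, f(n)=2n^6. log_4(256) = 4. Since c=6 > 4 and the regularity condition holds (256(n/4)^6 = (256/4^6)n^6 with 256/4^6 < 1), Case 3 applies: T(n) = Θ(f(n)) = O(n^6).

Answer: O(n^6) - Case 3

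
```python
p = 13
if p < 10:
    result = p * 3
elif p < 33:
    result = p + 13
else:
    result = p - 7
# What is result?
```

Trace:
`p = 13` → p = 13
`if p < 10: ...` → p < 10 is False, p < 33 is True → result = 26
So result = 26

Answer: 26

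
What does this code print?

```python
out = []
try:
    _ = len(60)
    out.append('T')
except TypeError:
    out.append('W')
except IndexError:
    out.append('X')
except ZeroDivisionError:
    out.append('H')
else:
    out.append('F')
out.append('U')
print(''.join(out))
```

Execution trace: 'W' (except TypeError) → 'U' (after the try/except). Output: WU

Answer: WU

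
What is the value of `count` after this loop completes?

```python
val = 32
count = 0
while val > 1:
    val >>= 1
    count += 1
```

Count right shifts until 1
`count` takes the values: 0 → 1 → 2 → 3 → 4 → 5

Answer: 5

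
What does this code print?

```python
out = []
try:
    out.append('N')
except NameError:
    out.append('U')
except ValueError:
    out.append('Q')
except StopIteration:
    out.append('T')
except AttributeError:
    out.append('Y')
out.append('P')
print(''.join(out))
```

Execution trace: 'N' (try body, no exception) → 'P' (after the try/except). Output: NP

Answer: NP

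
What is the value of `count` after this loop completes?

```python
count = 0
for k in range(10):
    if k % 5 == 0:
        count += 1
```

Count numbers divisible by 5 in range(10)
`count` takes the values: 0 → 1 → 2

Answer: 2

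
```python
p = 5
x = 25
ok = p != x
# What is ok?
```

Trace:
`p = 5` → p = 5
`x = 25` → x = 25
`ok = p != x` → ok = True
So ok = True

Answer: True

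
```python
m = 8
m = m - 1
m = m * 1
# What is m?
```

Trace:
`m = 8` → m = 8
`m = m - 1` → m = 7
`m = m * 1` → m = 7
So m = 7

Answer: 7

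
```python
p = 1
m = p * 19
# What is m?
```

Trace:
`p = 1` → p = 1
`m = p * 19` → m = 19
So m = 19

Answer: 19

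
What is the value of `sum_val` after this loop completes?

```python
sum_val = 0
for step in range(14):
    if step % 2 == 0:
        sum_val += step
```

Sum of even numbers 0 to 13
`sum_val` takes the values: 0 → 2 → 6 → 12 → 20 → 30 → 42

Answer: 42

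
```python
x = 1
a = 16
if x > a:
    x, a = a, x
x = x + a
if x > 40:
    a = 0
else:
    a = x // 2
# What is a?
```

Trace:
`x = 1` → x = 1
`a = 16` → a = 16
`if x > a: ...` → x > a is False → no variable changes
`x = x + a` → x = 17
`if x > 40: ...` → x > 40 is False, take else branch → a = 8
So a = 8

Answer: 8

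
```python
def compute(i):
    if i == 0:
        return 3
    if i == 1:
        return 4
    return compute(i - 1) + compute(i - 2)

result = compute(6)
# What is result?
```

Build up from base cases: compute(0)=3, compute(1)=4, compute(2)=7, compute(3)=11, compute(4)=18, compute(5)=29, compute(6)=47

Answer: 47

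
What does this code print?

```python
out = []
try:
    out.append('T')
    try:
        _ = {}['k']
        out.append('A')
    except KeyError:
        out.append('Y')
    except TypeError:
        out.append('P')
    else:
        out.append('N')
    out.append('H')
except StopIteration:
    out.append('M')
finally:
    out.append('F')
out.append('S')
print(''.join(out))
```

Execution trace: 'T' (try body) → 'Y' (inner except KeyError) → 'H' (try body, no exception) → 'F' (finally) → 'S' (after the try/except). Output: TYHFS

Answer: TYHFS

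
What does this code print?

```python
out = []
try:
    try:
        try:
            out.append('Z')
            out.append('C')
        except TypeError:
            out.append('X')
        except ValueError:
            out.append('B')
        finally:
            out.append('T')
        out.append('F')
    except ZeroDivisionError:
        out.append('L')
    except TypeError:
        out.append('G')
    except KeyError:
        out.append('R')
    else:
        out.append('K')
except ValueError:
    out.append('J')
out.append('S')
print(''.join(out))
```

Execution trace: 'Z' (inner try body) → 'C' (inner try body, no exception) → 'T' (inner finally) → 'F' (try body, no exception) → 'K' (else) → 'S' (after the try/except). Output: ZCTFKS

Answer: ZCTFKS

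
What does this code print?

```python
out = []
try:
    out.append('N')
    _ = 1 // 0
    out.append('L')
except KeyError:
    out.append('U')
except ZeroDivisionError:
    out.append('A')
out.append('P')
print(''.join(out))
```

Execution trace: 'N' (try body) → 'A' (except ZeroDivisionError) → 'P' (after the try/except). Output: NAP

Answer: NAP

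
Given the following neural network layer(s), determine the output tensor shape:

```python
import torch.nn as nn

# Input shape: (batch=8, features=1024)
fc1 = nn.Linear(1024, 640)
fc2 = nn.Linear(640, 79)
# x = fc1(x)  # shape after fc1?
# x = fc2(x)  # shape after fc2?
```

Input: (8, 1024) -> after fc1: (8, 640) -> Output: (8, 79)

Answer: (8, 79)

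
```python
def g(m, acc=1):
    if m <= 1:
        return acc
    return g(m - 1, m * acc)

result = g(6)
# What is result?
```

Accumulator trace (n, acc): (6, 1) -> (5, 6) -> (4, 30) -> (3, 120) -> (2, 360) -> (1, 720) -> return 720

Answer: 720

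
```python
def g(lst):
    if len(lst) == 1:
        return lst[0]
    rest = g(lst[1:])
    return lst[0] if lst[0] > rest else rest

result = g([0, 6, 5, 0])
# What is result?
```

Recursive max over [0, 6, 5, 0] = 6

Answer: 6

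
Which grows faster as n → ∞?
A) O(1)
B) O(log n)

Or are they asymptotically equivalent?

O(1) vs O(log n): Higher order terms dominate.

Answer: B) O(log n) grows faster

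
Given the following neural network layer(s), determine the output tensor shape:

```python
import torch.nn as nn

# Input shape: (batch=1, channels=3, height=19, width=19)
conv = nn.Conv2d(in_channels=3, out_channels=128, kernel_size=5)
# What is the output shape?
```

Input: (1, 3, 19, 19) -> Output: (1, 128, 15, 15)

Answer: (1, 128, 15, 15)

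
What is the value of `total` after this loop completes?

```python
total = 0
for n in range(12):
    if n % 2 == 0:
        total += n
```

Sum of even numbers 0 to 11
`total` takes the values: 0 → 2 → 6 → 12 → 20 → 30

Answer: 30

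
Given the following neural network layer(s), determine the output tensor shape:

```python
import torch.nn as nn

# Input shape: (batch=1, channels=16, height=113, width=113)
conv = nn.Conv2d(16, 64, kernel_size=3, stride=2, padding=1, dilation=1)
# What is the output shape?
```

Input: (1, 16, 113, 113) -> Output: (1, 64, 57, 57)

Answer: (1, 64, 57, 57)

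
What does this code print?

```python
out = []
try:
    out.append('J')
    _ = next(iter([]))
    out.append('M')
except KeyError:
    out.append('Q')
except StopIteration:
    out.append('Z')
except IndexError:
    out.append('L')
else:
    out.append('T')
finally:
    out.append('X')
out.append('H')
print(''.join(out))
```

Execution trace: 'J' (try body) → 'Z' (except StopIteration) → 'X' (finally) → 'H' (after the try/except). Output: JZXH

Answer: JZXH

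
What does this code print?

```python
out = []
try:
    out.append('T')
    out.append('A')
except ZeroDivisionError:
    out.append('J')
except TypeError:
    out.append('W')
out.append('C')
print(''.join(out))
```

Execution trace: 'T' (try body) → 'A' (try body, no exception) → 'C' (after the try/except). Output: TAC

Answer: TAC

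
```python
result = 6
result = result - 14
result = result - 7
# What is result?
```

Trace:
`result = 6` → result = 6
`result = result - 14` → result = -8
`result = result - 7` → result = -15
So result = -15

Answer: -15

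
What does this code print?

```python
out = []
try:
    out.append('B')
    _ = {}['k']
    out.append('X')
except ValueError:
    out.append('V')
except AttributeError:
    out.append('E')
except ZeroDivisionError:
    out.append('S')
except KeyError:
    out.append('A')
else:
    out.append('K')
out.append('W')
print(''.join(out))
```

Execution trace: 'B' (try body) → 'A' (except KeyError) → 'W' (after the try/except). Output: BAW

Answer: BAW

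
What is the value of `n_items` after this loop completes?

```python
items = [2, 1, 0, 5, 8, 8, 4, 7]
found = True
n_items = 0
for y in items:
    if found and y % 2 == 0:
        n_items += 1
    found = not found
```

Count even values at even positions
`n_items` takes the values: 0 → 1 → 2 → 3 → 4

Answer: 4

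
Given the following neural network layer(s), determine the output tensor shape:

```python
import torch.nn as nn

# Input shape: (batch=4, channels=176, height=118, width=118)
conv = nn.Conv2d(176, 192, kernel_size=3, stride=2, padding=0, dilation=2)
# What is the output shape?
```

Input: (4, 176, 118, 118) -> Output: (4, 192, 57, 57)

Answer: (4, 192, 57, 57)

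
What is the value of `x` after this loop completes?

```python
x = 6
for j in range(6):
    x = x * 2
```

Multiply by 2, 6 times: 6 * 2^6 = 384
`x` takes the values: 6 → 12 → 24 → 48 → 96 → 192 → 384

Answer: 384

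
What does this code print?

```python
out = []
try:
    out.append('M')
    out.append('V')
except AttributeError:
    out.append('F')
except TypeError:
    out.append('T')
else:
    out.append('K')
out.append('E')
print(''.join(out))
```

Execution trace: 'M' (try body) → 'V' (try body, no exception) → 'K' (else) → 'E' (after the try/except). Output: MVKE

Answer: MVKE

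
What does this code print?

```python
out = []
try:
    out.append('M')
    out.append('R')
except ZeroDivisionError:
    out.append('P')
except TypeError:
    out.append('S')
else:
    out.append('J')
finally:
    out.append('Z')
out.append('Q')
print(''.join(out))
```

Execution trace: 'M' (try body) → 'R' (try body, no exception) → 'J' (else) → 'Z' (finally) → 'Q' (after the try/except). Output: MRJZQ

Answer: MRJZQ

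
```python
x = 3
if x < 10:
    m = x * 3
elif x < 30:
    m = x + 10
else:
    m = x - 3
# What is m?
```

Trace:
`x = 3` → x = 3
`if x < 10: ...` → x < 10 is True → m = 9
So m = 9

Answer: 9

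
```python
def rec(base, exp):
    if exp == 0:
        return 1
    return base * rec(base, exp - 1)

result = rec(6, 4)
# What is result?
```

rec(6, 4) = 6 * 6 * 6 * 6 = 1296

Answer: 1296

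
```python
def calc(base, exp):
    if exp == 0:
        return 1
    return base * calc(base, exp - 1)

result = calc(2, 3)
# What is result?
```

calc(2, 3) = 2 * 2 * 2 = 8

Answer: 8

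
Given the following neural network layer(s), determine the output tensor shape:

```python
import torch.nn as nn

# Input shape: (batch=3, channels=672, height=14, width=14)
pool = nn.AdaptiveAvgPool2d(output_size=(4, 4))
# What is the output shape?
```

Input: (3, 672, 14, 14) -> Output: (3, 672, 4, 4)

Answer: (3, 672, 4, 4)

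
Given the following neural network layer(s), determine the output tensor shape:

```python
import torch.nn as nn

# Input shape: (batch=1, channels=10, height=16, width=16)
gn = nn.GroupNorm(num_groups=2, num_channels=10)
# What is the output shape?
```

Input: (1, 10, 16, 16) -> Output: (1, 10, 16, 16)

Answer: (1, 10, 16, 16)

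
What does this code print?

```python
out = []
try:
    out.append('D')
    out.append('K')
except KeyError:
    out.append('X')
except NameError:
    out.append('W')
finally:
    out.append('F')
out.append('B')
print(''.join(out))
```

Execution trace: 'D' (try body) → 'K' (try body, no exception) → 'F' (finally) → 'B' (after the try/except). Output: DKFB

Answer: DKFB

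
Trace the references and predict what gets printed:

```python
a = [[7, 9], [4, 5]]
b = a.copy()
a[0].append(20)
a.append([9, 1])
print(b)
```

Key concept: shallow copy with nested lists.
Step by step:
`a = [[7, 9], [4, 5]]` → a = [[7, 9], [4, 5]]
`b = a.copy()` → b = [[7, 9], [4, 5]]
`a[0].append(20)` → a = [[7, 9, 20], [4, 5]]; b = [[7, 9, 20], [4, 5]]
`a.append([9, 1])` → a = [[7, 9, 20], [4, 5], [9, 1]]
`print(b)` → prints [[7, 9, 20], [4, 5]]

Answer: [[7, 9, 20], [4, 5]]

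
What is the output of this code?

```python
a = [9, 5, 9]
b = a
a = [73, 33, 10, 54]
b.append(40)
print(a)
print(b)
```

Key concept: rebinding vs mutation: a is rebound to a new list, b still points at the original.
Step by step:
`a = [9, 5, 9]` → a = [9, 5, 9]
`b = a` → b = [9, 5, 9] (same object as a)
`a = [73, 33, 10, 54]` → a = [73, 33, 10, 54]
`b.append(40)` → b = [9, 5, 9, 40]
`print(a)` → prints [73, 33, 10, 54]
`print(b)` → prints [9, 5, 9, 40]

Answer:
[73, 33, 10, 54]
[9, 5, 9, 40]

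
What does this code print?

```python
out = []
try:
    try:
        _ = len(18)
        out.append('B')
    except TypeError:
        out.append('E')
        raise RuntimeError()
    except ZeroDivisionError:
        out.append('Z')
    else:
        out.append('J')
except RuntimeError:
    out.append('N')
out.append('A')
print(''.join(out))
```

Execution trace: 'E' (inner except TypeError) → 'N' (outer except RuntimeError) → 'A' (after the try/except). Output: ENA

Answer: ENA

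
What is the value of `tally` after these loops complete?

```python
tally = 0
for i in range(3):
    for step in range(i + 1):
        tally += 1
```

Triangle: 1 + 2 + ... + 3
`tally` takes the values: 0 → 1 → 2 → 3 → 4 → 5 → 6

Answer: 6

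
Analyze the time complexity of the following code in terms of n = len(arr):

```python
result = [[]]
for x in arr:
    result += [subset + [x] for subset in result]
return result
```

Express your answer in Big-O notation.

This is subset (power-set) generation — 2^n subsets, each materialised as a list of up to n elements. Time complexity: O(n · 2^n).

Answer: O(n · 2^n)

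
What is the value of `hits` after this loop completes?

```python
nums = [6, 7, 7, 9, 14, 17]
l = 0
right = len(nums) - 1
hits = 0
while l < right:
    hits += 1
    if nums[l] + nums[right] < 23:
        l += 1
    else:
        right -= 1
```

Steps to find pair summing to 23
`hits` takes the values: 0 → 1 → 2 → 3 → 4 → 5

Answer: 5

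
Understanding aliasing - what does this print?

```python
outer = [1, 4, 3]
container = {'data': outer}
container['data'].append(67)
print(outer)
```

Key concept: dict holds reference to list.
Step by step:
`outer = [1, 4, 3]` → outer = [1, 4, 3]
`container = {'data': outer}` → container = {'data': [1, 4, 3]}
`container['data'].append(67)` → outer = [1, 4, 3, 67]; container = {'data': [1, 4, 3, 67]}
`print(outer)` → prints [1, 4, 3, 67]

Answer: [1, 4, 3, 67]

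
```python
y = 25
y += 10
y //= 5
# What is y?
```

Trace:
`y = 25` → y = 25
`y += 10` → y = 35
`y //= 5` → y = 7
So y = 7

Answer: 7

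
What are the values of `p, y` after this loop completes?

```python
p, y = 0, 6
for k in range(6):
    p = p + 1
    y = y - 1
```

p goes 0→6, y goes 6→0
`p, y` takes the values: (0, 6) → (1, 6) → (1, 5) → (2, 5) → (2, 4) → (3, 4) → (3, 3) → (4, 3) → (4, 2) → (5, 2) → (5, 1) → (6, 1) → (6, 0)

Answer: 6, 0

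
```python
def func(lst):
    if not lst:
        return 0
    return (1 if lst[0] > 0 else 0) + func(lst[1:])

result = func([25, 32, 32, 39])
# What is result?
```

Count of positive elements in [25, 32, 32, 39] = 4

Answer: 4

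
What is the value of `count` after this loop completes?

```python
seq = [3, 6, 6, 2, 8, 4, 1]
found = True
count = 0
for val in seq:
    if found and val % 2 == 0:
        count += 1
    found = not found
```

Count even values at even positions
`count` takes the values: 0 → 1 → 2

Answer: 2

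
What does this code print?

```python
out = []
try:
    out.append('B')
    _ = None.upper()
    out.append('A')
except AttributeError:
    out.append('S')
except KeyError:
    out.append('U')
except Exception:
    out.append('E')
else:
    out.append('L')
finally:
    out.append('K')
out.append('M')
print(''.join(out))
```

Execution trace: 'B' (try body) → 'S' (except AttributeError) → 'K' (finally) → 'M' (after the try/except). Output: BSKM

Answer: BSKM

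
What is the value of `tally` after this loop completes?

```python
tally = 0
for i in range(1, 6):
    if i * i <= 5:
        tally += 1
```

Count numbers where i² ≤ 5
`tally` takes the values: 0 → 1 → 2

Answer: 2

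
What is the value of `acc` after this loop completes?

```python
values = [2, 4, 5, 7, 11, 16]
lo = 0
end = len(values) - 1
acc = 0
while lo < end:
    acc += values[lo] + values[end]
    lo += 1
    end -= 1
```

Sum of pairs from ends
`acc` takes the values: 0 → 18 → 33 → 45

Answer: 45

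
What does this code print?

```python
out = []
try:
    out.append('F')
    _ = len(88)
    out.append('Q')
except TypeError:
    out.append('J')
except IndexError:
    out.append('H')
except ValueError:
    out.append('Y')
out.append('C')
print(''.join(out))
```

Execution trace: 'F' (try body) → 'J' (except TypeError) → 'C' (after the try/except). Output: FJC

Answer: FJC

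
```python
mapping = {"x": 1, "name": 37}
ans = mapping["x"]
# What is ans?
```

Trace:
`mapping = {"x": 1, "name": 37}` → mapping = {'x': 1, 'name': 37}
`ans = mapping["x"]` → ans = 1
So ans = 1

Answer: 1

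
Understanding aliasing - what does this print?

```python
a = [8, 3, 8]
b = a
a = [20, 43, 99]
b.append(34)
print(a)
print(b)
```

Key concept: rebinding vs mutation: a is rebound to a new list, b still points at the original.
Step by step:
`a = [8, 3, 8]` → a = [8, 3, 8]
`b = a` → b = [8, 3, 8] (same object as a)
`a = [20, 43, 99]` → a = [20, 43, 99]
`b.append(34)` → b = [8, 3, 8, 34]
`print(a)` → prints [20, 43, 99]
`print(b)` → prints [8, 3, 8, 34]

Answer:
[20, 43, 99]
[8, 3, 8, 34]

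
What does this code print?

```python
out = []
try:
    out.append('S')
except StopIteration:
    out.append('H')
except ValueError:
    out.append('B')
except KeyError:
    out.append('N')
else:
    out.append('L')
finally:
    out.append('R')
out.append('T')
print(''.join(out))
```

Execution trace: 'S' (try body, no exception) → 'L' (else) → 'R' (finally) → 'T' (after the try/except). Output: SLRT

Answer: SLRT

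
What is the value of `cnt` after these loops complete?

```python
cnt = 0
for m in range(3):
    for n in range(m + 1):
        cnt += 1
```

Triangle: 1 + 2 + ... + 3
`cnt` takes the values: 0 → 1 → 2 → 3 → 4 → 5 → 6

Answer: 6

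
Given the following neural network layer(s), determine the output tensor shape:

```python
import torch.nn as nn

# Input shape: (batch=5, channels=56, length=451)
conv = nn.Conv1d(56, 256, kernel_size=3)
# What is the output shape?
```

Input: (5, 56, 451) -> Output: (5, 256, 449)

Answer: (5, 256, 449)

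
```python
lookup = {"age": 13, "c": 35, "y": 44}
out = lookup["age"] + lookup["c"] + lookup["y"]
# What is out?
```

Trace:
`lookup = {"age": 13, "c": 35, "y": 44}` → lookup = {'age': 13, 'c': 35, 'y': 44}
`out = lookup["age"] + lookup["c"] + lookup["y"]` → out = 92
So out = 92

Answer: 92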